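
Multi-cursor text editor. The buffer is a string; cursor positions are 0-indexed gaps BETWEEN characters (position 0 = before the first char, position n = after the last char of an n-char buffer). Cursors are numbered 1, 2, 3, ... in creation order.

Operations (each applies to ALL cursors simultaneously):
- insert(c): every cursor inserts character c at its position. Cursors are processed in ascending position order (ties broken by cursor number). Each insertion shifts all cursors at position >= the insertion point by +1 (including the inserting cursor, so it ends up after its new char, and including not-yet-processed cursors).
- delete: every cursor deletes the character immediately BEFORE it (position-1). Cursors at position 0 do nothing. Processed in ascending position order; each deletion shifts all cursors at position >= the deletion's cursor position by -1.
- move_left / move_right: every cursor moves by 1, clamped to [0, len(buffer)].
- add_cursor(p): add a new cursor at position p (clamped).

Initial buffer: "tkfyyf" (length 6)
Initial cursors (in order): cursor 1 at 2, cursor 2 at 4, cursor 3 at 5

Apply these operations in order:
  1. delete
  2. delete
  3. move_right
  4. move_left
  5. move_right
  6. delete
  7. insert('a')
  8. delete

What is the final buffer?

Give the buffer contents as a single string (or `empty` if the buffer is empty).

Answer: empty

Derivation:
After op 1 (delete): buffer="tff" (len 3), cursors c1@1 c2@2 c3@2, authorship ...
After op 2 (delete): buffer="f" (len 1), cursors c1@0 c2@0 c3@0, authorship .
After op 3 (move_right): buffer="f" (len 1), cursors c1@1 c2@1 c3@1, authorship .
After op 4 (move_left): buffer="f" (len 1), cursors c1@0 c2@0 c3@0, authorship .
After op 5 (move_right): buffer="f" (len 1), cursors c1@1 c2@1 c3@1, authorship .
After op 6 (delete): buffer="" (len 0), cursors c1@0 c2@0 c3@0, authorship 
After op 7 (insert('a')): buffer="aaa" (len 3), cursors c1@3 c2@3 c3@3, authorship 123
After op 8 (delete): buffer="" (len 0), cursors c1@0 c2@0 c3@0, authorship 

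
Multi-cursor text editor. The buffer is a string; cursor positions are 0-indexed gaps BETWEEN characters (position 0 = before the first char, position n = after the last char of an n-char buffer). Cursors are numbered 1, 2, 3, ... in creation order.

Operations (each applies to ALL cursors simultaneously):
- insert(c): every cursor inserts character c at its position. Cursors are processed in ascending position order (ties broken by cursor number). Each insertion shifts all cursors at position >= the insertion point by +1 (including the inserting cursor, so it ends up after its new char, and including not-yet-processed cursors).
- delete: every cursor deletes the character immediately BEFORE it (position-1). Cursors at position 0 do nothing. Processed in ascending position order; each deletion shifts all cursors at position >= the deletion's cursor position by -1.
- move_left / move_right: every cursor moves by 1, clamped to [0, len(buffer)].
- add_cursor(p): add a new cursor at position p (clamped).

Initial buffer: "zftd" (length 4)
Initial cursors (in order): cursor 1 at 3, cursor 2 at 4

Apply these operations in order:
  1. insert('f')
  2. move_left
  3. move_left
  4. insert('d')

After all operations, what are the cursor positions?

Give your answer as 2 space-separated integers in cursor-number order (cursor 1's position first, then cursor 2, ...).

Answer: 3 6

Derivation:
After op 1 (insert('f')): buffer="zftfdf" (len 6), cursors c1@4 c2@6, authorship ...1.2
After op 2 (move_left): buffer="zftfdf" (len 6), cursors c1@3 c2@5, authorship ...1.2
After op 3 (move_left): buffer="zftfdf" (len 6), cursors c1@2 c2@4, authorship ...1.2
After op 4 (insert('d')): buffer="zfdtfddf" (len 8), cursors c1@3 c2@6, authorship ..1.12.2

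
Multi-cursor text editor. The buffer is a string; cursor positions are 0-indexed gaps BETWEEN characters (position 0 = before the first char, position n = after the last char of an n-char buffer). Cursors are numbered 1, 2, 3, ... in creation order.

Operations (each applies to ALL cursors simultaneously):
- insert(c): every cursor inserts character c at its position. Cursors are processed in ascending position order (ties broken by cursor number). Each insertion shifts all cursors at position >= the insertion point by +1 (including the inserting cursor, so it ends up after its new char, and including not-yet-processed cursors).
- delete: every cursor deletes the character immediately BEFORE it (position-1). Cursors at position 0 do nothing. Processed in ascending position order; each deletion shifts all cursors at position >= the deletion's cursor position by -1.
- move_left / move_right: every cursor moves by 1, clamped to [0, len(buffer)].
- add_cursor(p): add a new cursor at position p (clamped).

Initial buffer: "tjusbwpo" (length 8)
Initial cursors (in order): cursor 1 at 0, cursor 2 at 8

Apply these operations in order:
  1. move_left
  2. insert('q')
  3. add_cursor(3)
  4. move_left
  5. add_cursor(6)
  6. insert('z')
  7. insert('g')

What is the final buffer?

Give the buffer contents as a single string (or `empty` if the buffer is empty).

After op 1 (move_left): buffer="tjusbwpo" (len 8), cursors c1@0 c2@7, authorship ........
After op 2 (insert('q')): buffer="qtjusbwpqo" (len 10), cursors c1@1 c2@9, authorship 1.......2.
After op 3 (add_cursor(3)): buffer="qtjusbwpqo" (len 10), cursors c1@1 c3@3 c2@9, authorship 1.......2.
After op 4 (move_left): buffer="qtjusbwpqo" (len 10), cursors c1@0 c3@2 c2@8, authorship 1.......2.
After op 5 (add_cursor(6)): buffer="qtjusbwpqo" (len 10), cursors c1@0 c3@2 c4@6 c2@8, authorship 1.......2.
After op 6 (insert('z')): buffer="zqtzjusbzwpzqo" (len 14), cursors c1@1 c3@4 c4@9 c2@12, authorship 11.3....4..22.
After op 7 (insert('g')): buffer="zgqtzgjusbzgwpzgqo" (len 18), cursors c1@2 c3@6 c4@12 c2@16, authorship 111.33....44..222.

Answer: zgqtzgjusbzgwpzgqo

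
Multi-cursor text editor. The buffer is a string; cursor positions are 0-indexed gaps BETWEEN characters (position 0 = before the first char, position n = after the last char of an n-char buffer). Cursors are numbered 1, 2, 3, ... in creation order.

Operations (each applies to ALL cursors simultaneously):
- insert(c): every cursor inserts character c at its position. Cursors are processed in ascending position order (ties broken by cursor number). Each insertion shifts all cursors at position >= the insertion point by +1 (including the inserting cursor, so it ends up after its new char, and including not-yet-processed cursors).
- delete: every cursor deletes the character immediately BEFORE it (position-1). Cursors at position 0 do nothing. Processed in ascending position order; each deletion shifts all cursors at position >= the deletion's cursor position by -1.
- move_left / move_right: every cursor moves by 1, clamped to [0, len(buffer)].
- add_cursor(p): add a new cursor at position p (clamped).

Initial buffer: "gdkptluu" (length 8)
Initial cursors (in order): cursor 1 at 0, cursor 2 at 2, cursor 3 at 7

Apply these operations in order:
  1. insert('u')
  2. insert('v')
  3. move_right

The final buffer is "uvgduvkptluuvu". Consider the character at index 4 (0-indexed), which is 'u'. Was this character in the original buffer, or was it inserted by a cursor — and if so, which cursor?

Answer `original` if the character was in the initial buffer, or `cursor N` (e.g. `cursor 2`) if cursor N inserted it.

After op 1 (insert('u')): buffer="ugdukptluuu" (len 11), cursors c1@1 c2@4 c3@10, authorship 1..2.....3.
After op 2 (insert('v')): buffer="uvgduvkptluuvu" (len 14), cursors c1@2 c2@6 c3@13, authorship 11..22.....33.
After op 3 (move_right): buffer="uvgduvkptluuvu" (len 14), cursors c1@3 c2@7 c3@14, authorship 11..22.....33.
Authorship (.=original, N=cursor N): 1 1 . . 2 2 . . . . . 3 3 .
Index 4: author = 2

Answer: cursor 2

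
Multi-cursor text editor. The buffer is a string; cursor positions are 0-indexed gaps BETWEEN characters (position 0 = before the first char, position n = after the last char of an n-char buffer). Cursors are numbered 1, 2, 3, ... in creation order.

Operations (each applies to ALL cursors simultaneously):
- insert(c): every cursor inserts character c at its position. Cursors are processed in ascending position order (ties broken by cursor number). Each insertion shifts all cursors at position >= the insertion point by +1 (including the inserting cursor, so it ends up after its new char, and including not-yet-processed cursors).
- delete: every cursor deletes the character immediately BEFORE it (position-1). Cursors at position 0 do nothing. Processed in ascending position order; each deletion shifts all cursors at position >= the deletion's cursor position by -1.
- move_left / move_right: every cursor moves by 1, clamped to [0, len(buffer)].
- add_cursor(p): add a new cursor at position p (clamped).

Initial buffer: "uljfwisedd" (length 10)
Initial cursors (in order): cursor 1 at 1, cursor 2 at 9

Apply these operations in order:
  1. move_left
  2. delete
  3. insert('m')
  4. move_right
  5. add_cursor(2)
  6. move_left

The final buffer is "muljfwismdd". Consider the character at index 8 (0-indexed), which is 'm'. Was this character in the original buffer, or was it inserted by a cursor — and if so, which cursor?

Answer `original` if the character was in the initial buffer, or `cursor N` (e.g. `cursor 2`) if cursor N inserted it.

Answer: cursor 2

Derivation:
After op 1 (move_left): buffer="uljfwisedd" (len 10), cursors c1@0 c2@8, authorship ..........
After op 2 (delete): buffer="uljfwisdd" (len 9), cursors c1@0 c2@7, authorship .........
After op 3 (insert('m')): buffer="muljfwismdd" (len 11), cursors c1@1 c2@9, authorship 1.......2..
After op 4 (move_right): buffer="muljfwismdd" (len 11), cursors c1@2 c2@10, authorship 1.......2..
After op 5 (add_cursor(2)): buffer="muljfwismdd" (len 11), cursors c1@2 c3@2 c2@10, authorship 1.......2..
After op 6 (move_left): buffer="muljfwismdd" (len 11), cursors c1@1 c3@1 c2@9, authorship 1.......2..
Authorship (.=original, N=cursor N): 1 . . . . . . . 2 . .
Index 8: author = 2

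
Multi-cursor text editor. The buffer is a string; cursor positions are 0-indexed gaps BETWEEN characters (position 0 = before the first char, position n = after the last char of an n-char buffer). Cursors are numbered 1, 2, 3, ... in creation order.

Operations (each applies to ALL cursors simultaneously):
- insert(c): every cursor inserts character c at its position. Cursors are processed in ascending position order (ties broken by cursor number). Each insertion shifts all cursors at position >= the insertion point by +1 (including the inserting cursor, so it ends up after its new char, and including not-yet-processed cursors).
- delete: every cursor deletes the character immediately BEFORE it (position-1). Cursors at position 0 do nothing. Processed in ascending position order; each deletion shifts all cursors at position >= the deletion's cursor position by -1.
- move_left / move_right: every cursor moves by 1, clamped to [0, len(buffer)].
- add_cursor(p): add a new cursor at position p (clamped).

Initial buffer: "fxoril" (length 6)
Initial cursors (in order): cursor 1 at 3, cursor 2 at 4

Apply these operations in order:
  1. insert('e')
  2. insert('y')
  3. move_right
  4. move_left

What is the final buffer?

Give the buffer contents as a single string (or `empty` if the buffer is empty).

After op 1 (insert('e')): buffer="fxoereil" (len 8), cursors c1@4 c2@6, authorship ...1.2..
After op 2 (insert('y')): buffer="fxoeyreyil" (len 10), cursors c1@5 c2@8, authorship ...11.22..
After op 3 (move_right): buffer="fxoeyreyil" (len 10), cursors c1@6 c2@9, authorship ...11.22..
After op 4 (move_left): buffer="fxoeyreyil" (len 10), cursors c1@5 c2@8, authorship ...11.22..

Answer: fxoeyreyil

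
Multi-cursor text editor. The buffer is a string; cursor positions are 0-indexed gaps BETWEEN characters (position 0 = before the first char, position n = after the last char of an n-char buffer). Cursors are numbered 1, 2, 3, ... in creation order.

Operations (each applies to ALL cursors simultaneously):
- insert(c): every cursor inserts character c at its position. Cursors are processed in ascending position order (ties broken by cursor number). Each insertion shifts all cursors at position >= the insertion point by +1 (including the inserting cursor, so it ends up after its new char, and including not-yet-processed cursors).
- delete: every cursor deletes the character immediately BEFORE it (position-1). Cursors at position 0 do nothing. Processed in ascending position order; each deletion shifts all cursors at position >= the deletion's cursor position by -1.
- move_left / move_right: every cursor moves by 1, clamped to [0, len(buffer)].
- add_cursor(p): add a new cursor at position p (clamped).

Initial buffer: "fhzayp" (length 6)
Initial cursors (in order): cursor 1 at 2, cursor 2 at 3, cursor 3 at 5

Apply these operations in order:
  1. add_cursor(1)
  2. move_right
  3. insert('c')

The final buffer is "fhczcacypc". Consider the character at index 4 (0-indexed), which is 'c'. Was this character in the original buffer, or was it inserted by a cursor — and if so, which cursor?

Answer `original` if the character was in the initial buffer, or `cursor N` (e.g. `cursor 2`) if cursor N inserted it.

Answer: cursor 1

Derivation:
After op 1 (add_cursor(1)): buffer="fhzayp" (len 6), cursors c4@1 c1@2 c2@3 c3@5, authorship ......
After op 2 (move_right): buffer="fhzayp" (len 6), cursors c4@2 c1@3 c2@4 c3@6, authorship ......
After op 3 (insert('c')): buffer="fhczcacypc" (len 10), cursors c4@3 c1@5 c2@7 c3@10, authorship ..4.1.2..3
Authorship (.=original, N=cursor N): . . 4 . 1 . 2 . . 3
Index 4: author = 1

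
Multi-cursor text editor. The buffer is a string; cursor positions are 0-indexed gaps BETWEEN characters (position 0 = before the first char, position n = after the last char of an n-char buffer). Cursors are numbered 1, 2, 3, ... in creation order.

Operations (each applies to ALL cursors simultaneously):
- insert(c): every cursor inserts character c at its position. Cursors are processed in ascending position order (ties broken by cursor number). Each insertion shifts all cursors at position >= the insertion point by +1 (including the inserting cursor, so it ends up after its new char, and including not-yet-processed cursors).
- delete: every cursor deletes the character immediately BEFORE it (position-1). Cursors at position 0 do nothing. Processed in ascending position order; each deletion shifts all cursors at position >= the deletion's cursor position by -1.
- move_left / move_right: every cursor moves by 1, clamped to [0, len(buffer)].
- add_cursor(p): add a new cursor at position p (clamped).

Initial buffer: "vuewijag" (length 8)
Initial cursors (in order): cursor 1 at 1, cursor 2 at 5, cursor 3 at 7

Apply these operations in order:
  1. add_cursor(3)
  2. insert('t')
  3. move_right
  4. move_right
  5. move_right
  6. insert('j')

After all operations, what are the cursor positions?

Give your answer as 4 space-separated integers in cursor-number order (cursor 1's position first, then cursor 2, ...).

After op 1 (add_cursor(3)): buffer="vuewijag" (len 8), cursors c1@1 c4@3 c2@5 c3@7, authorship ........
After op 2 (insert('t')): buffer="vtuetwitjatg" (len 12), cursors c1@2 c4@5 c2@8 c3@11, authorship .1..4..2..3.
After op 3 (move_right): buffer="vtuetwitjatg" (len 12), cursors c1@3 c4@6 c2@9 c3@12, authorship .1..4..2..3.
After op 4 (move_right): buffer="vtuetwitjatg" (len 12), cursors c1@4 c4@7 c2@10 c3@12, authorship .1..4..2..3.
After op 5 (move_right): buffer="vtuetwitjatg" (len 12), cursors c1@5 c4@8 c2@11 c3@12, authorship .1..4..2..3.
After op 6 (insert('j')): buffer="vtuetjwitjjatjgj" (len 16), cursors c1@6 c4@10 c2@14 c3@16, authorship .1..41..24..32.3

Answer: 6 14 16 10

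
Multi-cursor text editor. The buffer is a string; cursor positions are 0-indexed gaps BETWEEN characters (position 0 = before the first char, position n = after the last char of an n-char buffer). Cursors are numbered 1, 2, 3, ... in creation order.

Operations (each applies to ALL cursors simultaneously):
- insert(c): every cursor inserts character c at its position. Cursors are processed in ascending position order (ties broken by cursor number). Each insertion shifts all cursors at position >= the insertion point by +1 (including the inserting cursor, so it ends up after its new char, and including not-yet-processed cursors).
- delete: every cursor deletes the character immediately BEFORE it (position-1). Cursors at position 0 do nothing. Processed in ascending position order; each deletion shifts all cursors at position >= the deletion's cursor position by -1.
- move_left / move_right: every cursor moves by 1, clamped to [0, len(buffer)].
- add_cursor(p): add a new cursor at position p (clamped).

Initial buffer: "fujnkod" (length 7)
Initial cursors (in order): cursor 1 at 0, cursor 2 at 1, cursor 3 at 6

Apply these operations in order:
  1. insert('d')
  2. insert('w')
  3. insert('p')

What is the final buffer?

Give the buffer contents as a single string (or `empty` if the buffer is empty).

After op 1 (insert('d')): buffer="dfdujnkodd" (len 10), cursors c1@1 c2@3 c3@9, authorship 1.2.....3.
After op 2 (insert('w')): buffer="dwfdwujnkodwd" (len 13), cursors c1@2 c2@5 c3@12, authorship 11.22.....33.
After op 3 (insert('p')): buffer="dwpfdwpujnkodwpd" (len 16), cursors c1@3 c2@7 c3@15, authorship 111.222.....333.

Answer: dwpfdwpujnkodwpd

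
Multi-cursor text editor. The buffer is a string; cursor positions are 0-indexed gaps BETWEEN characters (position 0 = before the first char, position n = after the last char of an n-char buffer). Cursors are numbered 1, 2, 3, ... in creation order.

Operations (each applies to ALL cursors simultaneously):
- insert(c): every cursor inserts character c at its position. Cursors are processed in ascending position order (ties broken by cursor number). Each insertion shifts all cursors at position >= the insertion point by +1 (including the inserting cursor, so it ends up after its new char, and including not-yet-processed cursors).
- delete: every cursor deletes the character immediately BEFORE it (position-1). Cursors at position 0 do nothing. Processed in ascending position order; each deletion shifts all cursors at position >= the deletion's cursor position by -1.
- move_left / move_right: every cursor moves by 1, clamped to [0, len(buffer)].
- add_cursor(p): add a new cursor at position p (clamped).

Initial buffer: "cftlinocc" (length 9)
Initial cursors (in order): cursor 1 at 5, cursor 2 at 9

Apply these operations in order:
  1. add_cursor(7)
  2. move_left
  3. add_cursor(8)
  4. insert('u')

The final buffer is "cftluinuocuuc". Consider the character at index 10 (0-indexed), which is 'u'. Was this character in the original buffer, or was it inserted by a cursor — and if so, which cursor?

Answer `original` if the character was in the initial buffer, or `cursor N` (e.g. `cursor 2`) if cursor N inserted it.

Answer: cursor 2

Derivation:
After op 1 (add_cursor(7)): buffer="cftlinocc" (len 9), cursors c1@5 c3@7 c2@9, authorship .........
After op 2 (move_left): buffer="cftlinocc" (len 9), cursors c1@4 c3@6 c2@8, authorship .........
After op 3 (add_cursor(8)): buffer="cftlinocc" (len 9), cursors c1@4 c3@6 c2@8 c4@8, authorship .........
After op 4 (insert('u')): buffer="cftluinuocuuc" (len 13), cursors c1@5 c3@8 c2@12 c4@12, authorship ....1..3..24.
Authorship (.=original, N=cursor N): . . . . 1 . . 3 . . 2 4 .
Index 10: author = 2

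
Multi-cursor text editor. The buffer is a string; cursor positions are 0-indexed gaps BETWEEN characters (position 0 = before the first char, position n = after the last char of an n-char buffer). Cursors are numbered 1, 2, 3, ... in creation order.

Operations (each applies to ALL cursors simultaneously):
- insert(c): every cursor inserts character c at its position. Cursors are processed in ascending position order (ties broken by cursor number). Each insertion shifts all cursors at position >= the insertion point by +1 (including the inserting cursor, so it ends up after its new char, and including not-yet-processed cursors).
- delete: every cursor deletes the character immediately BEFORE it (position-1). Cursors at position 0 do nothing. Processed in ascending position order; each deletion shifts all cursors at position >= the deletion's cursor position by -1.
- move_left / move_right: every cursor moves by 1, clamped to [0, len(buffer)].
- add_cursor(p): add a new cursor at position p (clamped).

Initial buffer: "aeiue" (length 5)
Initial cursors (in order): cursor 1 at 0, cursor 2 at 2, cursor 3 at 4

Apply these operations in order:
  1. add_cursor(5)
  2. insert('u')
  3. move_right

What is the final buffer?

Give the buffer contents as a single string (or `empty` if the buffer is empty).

Answer: uaeuiuueu

Derivation:
After op 1 (add_cursor(5)): buffer="aeiue" (len 5), cursors c1@0 c2@2 c3@4 c4@5, authorship .....
After op 2 (insert('u')): buffer="uaeuiuueu" (len 9), cursors c1@1 c2@4 c3@7 c4@9, authorship 1..2..3.4
After op 3 (move_right): buffer="uaeuiuueu" (len 9), cursors c1@2 c2@5 c3@8 c4@9, authorship 1..2..3.4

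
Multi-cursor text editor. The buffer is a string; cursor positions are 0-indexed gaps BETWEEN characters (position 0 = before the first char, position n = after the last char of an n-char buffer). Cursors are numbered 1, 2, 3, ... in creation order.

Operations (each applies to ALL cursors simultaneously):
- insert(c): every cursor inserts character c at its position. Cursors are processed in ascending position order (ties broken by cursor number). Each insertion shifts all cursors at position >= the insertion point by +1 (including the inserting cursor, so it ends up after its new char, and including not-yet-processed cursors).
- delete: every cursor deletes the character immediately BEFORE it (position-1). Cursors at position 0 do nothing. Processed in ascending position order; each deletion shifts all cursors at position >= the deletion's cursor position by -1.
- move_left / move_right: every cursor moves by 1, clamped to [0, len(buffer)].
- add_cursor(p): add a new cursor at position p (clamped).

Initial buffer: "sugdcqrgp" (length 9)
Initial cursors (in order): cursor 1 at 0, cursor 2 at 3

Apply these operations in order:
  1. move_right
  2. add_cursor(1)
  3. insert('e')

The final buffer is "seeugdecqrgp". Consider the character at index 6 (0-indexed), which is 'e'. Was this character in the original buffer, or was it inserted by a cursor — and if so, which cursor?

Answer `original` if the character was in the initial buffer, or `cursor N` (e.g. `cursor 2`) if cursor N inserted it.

After op 1 (move_right): buffer="sugdcqrgp" (len 9), cursors c1@1 c2@4, authorship .........
After op 2 (add_cursor(1)): buffer="sugdcqrgp" (len 9), cursors c1@1 c3@1 c2@4, authorship .........
After op 3 (insert('e')): buffer="seeugdecqrgp" (len 12), cursors c1@3 c3@3 c2@7, authorship .13...2.....
Authorship (.=original, N=cursor N): . 1 3 . . . 2 . . . . .
Index 6: author = 2

Answer: cursor 2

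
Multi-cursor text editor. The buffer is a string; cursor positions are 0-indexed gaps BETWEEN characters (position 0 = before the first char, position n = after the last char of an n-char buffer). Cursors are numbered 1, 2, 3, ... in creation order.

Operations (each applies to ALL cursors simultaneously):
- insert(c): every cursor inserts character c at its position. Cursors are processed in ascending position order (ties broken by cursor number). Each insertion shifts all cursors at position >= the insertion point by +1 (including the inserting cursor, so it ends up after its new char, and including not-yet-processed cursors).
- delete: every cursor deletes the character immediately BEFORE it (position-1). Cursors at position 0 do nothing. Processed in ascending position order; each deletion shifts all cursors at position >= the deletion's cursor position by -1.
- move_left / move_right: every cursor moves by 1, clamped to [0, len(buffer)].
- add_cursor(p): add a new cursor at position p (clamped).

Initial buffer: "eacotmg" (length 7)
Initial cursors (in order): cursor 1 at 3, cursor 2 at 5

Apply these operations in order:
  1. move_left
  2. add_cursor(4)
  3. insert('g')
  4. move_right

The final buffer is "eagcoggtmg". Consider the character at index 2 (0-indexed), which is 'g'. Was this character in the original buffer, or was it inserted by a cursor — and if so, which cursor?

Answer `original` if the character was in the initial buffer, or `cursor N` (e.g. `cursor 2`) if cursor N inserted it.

Answer: cursor 1

Derivation:
After op 1 (move_left): buffer="eacotmg" (len 7), cursors c1@2 c2@4, authorship .......
After op 2 (add_cursor(4)): buffer="eacotmg" (len 7), cursors c1@2 c2@4 c3@4, authorship .......
After op 3 (insert('g')): buffer="eagcoggtmg" (len 10), cursors c1@3 c2@7 c3@7, authorship ..1..23...
After op 4 (move_right): buffer="eagcoggtmg" (len 10), cursors c1@4 c2@8 c3@8, authorship ..1..23...
Authorship (.=original, N=cursor N): . . 1 . . 2 3 . . .
Index 2: author = 1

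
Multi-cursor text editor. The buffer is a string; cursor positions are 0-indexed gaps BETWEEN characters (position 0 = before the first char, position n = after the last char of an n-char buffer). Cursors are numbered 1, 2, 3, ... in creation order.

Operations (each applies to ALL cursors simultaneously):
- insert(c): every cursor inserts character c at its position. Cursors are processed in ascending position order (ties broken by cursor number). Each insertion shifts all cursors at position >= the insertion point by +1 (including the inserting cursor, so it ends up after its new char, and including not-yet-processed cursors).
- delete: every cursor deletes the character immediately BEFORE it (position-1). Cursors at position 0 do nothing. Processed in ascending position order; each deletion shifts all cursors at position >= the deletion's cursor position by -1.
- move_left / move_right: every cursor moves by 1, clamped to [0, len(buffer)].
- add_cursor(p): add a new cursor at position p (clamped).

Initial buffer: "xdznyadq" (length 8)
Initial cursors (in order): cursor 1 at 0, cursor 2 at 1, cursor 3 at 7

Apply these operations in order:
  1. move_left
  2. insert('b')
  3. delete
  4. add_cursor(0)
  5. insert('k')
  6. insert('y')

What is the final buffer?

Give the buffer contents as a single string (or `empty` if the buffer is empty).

Answer: kkkyyyxdznyakydq

Derivation:
After op 1 (move_left): buffer="xdznyadq" (len 8), cursors c1@0 c2@0 c3@6, authorship ........
After op 2 (insert('b')): buffer="bbxdznyabdq" (len 11), cursors c1@2 c2@2 c3@9, authorship 12......3..
After op 3 (delete): buffer="xdznyadq" (len 8), cursors c1@0 c2@0 c3@6, authorship ........
After op 4 (add_cursor(0)): buffer="xdznyadq" (len 8), cursors c1@0 c2@0 c4@0 c3@6, authorship ........
After op 5 (insert('k')): buffer="kkkxdznyakdq" (len 12), cursors c1@3 c2@3 c4@3 c3@10, authorship 124......3..
After op 6 (insert('y')): buffer="kkkyyyxdznyakydq" (len 16), cursors c1@6 c2@6 c4@6 c3@14, authorship 124124......33..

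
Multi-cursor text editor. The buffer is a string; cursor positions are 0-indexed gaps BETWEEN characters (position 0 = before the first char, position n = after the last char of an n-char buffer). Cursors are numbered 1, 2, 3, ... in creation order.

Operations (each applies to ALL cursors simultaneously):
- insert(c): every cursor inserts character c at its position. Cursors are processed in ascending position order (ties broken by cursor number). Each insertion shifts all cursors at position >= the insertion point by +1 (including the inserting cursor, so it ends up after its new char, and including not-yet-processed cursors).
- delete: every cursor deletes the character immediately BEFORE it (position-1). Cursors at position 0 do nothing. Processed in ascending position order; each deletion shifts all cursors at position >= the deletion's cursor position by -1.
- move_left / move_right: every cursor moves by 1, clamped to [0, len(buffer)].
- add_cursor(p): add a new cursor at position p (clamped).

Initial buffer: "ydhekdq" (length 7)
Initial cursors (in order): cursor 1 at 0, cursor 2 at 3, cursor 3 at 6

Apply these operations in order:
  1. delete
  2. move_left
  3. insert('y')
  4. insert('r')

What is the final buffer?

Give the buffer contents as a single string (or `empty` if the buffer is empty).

After op 1 (delete): buffer="ydekq" (len 5), cursors c1@0 c2@2 c3@4, authorship .....
After op 2 (move_left): buffer="ydekq" (len 5), cursors c1@0 c2@1 c3@3, authorship .....
After op 3 (insert('y')): buffer="yyydeykq" (len 8), cursors c1@1 c2@3 c3@6, authorship 1.2..3..
After op 4 (insert('r')): buffer="yryyrdeyrkq" (len 11), cursors c1@2 c2@5 c3@9, authorship 11.22..33..

Answer: yryyrdeyrkq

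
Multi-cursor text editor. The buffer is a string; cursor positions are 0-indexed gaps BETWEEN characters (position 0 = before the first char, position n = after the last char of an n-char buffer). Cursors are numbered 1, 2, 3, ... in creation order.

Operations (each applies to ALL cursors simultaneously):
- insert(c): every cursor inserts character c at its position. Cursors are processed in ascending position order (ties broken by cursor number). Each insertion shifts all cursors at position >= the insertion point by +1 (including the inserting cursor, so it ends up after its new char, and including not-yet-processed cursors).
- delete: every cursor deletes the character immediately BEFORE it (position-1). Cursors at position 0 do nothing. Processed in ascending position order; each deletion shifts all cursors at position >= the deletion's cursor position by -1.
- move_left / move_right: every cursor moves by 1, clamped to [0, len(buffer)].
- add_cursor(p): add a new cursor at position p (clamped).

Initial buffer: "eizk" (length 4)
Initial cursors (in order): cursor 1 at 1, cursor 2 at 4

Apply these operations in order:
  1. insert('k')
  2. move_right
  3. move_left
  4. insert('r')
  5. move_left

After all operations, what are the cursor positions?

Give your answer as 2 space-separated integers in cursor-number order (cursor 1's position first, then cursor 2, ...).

After op 1 (insert('k')): buffer="ekizkk" (len 6), cursors c1@2 c2@6, authorship .1...2
After op 2 (move_right): buffer="ekizkk" (len 6), cursors c1@3 c2@6, authorship .1...2
After op 3 (move_left): buffer="ekizkk" (len 6), cursors c1@2 c2@5, authorship .1...2
After op 4 (insert('r')): buffer="ekrizkrk" (len 8), cursors c1@3 c2@7, authorship .11...22
After op 5 (move_left): buffer="ekrizkrk" (len 8), cursors c1@2 c2@6, authorship .11...22

Answer: 2 6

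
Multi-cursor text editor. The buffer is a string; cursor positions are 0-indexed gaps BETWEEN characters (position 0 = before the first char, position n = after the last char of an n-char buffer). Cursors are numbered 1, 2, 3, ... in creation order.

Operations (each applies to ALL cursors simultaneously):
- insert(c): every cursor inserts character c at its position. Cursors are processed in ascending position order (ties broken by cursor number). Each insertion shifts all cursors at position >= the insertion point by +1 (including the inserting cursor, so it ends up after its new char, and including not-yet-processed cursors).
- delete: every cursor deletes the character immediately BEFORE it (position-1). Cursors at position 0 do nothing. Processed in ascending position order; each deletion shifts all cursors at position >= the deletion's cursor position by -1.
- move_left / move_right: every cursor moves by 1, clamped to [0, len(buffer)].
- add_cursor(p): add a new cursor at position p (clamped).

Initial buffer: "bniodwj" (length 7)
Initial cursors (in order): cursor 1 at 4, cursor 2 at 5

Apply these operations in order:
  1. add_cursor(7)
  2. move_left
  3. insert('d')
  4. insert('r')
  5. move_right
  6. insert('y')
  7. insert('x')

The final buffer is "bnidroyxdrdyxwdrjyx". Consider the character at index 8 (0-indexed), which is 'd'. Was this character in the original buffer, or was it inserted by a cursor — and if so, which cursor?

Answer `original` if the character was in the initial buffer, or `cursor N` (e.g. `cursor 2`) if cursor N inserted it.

Answer: cursor 2

Derivation:
After op 1 (add_cursor(7)): buffer="bniodwj" (len 7), cursors c1@4 c2@5 c3@7, authorship .......
After op 2 (move_left): buffer="bniodwj" (len 7), cursors c1@3 c2@4 c3@6, authorship .......
After op 3 (insert('d')): buffer="bnidoddwdj" (len 10), cursors c1@4 c2@6 c3@9, authorship ...1.2..3.
After op 4 (insert('r')): buffer="bnidrodrdwdrj" (len 13), cursors c1@5 c2@8 c3@12, authorship ...11.22..33.
After op 5 (move_right): buffer="bnidrodrdwdrj" (len 13), cursors c1@6 c2@9 c3@13, authorship ...11.22..33.
After op 6 (insert('y')): buffer="bnidroydrdywdrjy" (len 16), cursors c1@7 c2@11 c3@16, authorship ...11.122.2.33.3
After op 7 (insert('x')): buffer="bnidroyxdrdyxwdrjyx" (len 19), cursors c1@8 c2@13 c3@19, authorship ...11.1122.22.33.33
Authorship (.=original, N=cursor N): . . . 1 1 . 1 1 2 2 . 2 2 . 3 3 . 3 3
Index 8: author = 2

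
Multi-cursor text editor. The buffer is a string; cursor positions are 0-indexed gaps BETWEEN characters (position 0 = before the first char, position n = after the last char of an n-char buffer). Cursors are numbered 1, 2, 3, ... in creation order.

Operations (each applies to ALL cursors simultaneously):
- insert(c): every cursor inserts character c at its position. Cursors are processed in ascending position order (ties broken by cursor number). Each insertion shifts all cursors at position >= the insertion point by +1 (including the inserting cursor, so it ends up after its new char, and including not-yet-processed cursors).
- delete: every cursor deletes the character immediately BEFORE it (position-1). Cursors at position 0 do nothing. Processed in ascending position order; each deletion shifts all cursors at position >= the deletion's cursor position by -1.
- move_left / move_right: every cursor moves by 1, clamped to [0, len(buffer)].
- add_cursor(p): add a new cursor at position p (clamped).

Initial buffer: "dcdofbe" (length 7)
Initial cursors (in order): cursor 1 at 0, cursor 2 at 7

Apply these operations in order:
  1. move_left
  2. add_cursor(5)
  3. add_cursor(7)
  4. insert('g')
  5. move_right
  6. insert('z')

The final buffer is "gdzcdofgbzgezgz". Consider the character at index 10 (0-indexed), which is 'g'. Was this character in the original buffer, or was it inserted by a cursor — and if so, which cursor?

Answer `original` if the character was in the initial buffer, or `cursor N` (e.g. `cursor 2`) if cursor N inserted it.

Answer: cursor 2

Derivation:
After op 1 (move_left): buffer="dcdofbe" (len 7), cursors c1@0 c2@6, authorship .......
After op 2 (add_cursor(5)): buffer="dcdofbe" (len 7), cursors c1@0 c3@5 c2@6, authorship .......
After op 3 (add_cursor(7)): buffer="dcdofbe" (len 7), cursors c1@0 c3@5 c2@6 c4@7, authorship .......
After op 4 (insert('g')): buffer="gdcdofgbgeg" (len 11), cursors c1@1 c3@7 c2@9 c4@11, authorship 1.....3.2.4
After op 5 (move_right): buffer="gdcdofgbgeg" (len 11), cursors c1@2 c3@8 c2@10 c4@11, authorship 1.....3.2.4
After op 6 (insert('z')): buffer="gdzcdofgbzgezgz" (len 15), cursors c1@3 c3@10 c2@13 c4@15, authorship 1.1....3.32.244
Authorship (.=original, N=cursor N): 1 . 1 . . . . 3 . 3 2 . 2 4 4
Index 10: author = 2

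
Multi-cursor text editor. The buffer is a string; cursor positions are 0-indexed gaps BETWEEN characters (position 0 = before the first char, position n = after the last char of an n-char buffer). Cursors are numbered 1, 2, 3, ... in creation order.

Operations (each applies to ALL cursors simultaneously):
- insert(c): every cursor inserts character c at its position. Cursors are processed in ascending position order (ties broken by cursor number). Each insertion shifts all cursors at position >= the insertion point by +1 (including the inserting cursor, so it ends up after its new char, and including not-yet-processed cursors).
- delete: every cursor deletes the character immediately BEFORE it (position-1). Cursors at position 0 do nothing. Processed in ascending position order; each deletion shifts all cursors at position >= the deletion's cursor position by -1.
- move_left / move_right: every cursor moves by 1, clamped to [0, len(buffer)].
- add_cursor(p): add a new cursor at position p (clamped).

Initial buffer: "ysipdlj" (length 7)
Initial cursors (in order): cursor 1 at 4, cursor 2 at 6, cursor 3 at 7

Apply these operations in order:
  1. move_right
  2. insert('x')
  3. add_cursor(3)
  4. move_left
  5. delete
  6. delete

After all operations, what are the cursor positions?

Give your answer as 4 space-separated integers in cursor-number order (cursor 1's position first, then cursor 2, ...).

After op 1 (move_right): buffer="ysipdlj" (len 7), cursors c1@5 c2@7 c3@7, authorship .......
After op 2 (insert('x')): buffer="ysipdxljxx" (len 10), cursors c1@6 c2@10 c3@10, authorship .....1..23
After op 3 (add_cursor(3)): buffer="ysipdxljxx" (len 10), cursors c4@3 c1@6 c2@10 c3@10, authorship .....1..23
After op 4 (move_left): buffer="ysipdxljxx" (len 10), cursors c4@2 c1@5 c2@9 c3@9, authorship .....1..23
After op 5 (delete): buffer="yipxlx" (len 6), cursors c4@1 c1@3 c2@5 c3@5, authorship ...1.3
After op 6 (delete): buffer="ix" (len 2), cursors c4@0 c1@1 c2@1 c3@1, authorship .3

Answer: 1 1 1 0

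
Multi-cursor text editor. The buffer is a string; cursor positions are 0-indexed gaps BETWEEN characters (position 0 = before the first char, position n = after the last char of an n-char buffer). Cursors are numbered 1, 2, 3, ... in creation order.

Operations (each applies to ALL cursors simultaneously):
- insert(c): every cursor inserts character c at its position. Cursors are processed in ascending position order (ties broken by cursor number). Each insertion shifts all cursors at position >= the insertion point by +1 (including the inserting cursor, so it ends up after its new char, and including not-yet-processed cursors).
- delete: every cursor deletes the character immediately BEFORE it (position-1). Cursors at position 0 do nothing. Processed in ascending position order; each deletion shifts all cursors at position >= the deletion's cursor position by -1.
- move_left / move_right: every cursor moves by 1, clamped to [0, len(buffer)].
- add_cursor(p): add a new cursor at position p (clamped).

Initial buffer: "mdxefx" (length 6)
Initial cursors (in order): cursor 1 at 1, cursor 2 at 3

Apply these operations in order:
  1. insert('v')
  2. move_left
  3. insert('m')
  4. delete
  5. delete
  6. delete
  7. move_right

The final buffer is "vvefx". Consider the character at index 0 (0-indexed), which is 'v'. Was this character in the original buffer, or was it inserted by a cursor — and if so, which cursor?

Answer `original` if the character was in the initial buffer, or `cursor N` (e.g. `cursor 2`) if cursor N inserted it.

After op 1 (insert('v')): buffer="mvdxvefx" (len 8), cursors c1@2 c2@5, authorship .1..2...
After op 2 (move_left): buffer="mvdxvefx" (len 8), cursors c1@1 c2@4, authorship .1..2...
After op 3 (insert('m')): buffer="mmvdxmvefx" (len 10), cursors c1@2 c2@6, authorship .11..22...
After op 4 (delete): buffer="mvdxvefx" (len 8), cursors c1@1 c2@4, authorship .1..2...
After op 5 (delete): buffer="vdvefx" (len 6), cursors c1@0 c2@2, authorship 1.2...
After op 6 (delete): buffer="vvefx" (len 5), cursors c1@0 c2@1, authorship 12...
After op 7 (move_right): buffer="vvefx" (len 5), cursors c1@1 c2@2, authorship 12...
Authorship (.=original, N=cursor N): 1 2 . . .
Index 0: author = 1

Answer: cursor 1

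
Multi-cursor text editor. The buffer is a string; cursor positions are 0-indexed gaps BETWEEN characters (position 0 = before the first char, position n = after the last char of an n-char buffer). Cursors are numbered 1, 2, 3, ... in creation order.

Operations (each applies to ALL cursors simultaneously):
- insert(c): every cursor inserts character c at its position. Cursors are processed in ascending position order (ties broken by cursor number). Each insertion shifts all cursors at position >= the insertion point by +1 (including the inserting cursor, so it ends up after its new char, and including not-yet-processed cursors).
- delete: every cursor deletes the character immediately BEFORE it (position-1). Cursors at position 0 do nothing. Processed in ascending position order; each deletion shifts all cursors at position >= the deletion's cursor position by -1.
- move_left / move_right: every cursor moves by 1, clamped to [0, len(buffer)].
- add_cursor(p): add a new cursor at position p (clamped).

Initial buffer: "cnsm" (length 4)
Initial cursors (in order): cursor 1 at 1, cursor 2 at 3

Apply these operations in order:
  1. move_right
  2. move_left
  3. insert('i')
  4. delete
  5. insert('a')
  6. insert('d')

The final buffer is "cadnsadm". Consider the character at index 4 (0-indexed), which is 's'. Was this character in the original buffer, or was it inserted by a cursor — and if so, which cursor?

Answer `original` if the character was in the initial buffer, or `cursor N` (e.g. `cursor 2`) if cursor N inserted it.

After op 1 (move_right): buffer="cnsm" (len 4), cursors c1@2 c2@4, authorship ....
After op 2 (move_left): buffer="cnsm" (len 4), cursors c1@1 c2@3, authorship ....
After op 3 (insert('i')): buffer="cinsim" (len 6), cursors c1@2 c2@5, authorship .1..2.
After op 4 (delete): buffer="cnsm" (len 4), cursors c1@1 c2@3, authorship ....
After op 5 (insert('a')): buffer="cansam" (len 6), cursors c1@2 c2@5, authorship .1..2.
After op 6 (insert('d')): buffer="cadnsadm" (len 8), cursors c1@3 c2@7, authorship .11..22.
Authorship (.=original, N=cursor N): . 1 1 . . 2 2 .
Index 4: author = original

Answer: original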